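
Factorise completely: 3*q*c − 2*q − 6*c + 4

Group as (3*q*c − 2*q) + (−6*c + 4) = q*(3*c − 2) − 2*(3*c − 2).
Both groups share the factor (3*c − 2).

(3*c − 2)*(q − 2)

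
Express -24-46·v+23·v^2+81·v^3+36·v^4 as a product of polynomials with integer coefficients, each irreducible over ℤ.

(3·v+2)·(3·v+4)·(4·v-3)·(v+1)

Trying the rational-root candidates, v = -1 is a root, giving the factor (v+1) and quotient 36·v^3+45·v^2-22·v-24.
Continuing, v = 3/4 is a root, so (4·v-3) is a factor; dividing leaves 9·v^2+18·v+8.
The remaining quadratic factors as (3·v+4)(3·v+2).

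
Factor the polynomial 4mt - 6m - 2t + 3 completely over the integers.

Group as (4mt - 6m) + (-2t + 3) = 2m(2t - 3) - (2t - 3).
Both groups share the factor (2t - 3).

(2m - 1)(2t - 3)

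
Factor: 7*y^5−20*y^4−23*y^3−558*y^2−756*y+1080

Testing divisors of the constant over divisors of the leading coefficient, y = 6 is a root, so (y−6) divides it; the quotient is 7*y^4+22*y^3+109*y^2+96*y−180.
Next, y = 6/7 is a root, so (7*y−6) divides it; the quotient is y^3+4*y^2+19*y+30.
Next, y = −2 is a root, giving the factor (y+2) and quotient y^2+2*y+15.
The quadratic y^2+2*y+15 has discriminant −56 < 0 and is irreducible over ℤ.

(7*y−6)*(y+2)*(y−6)*(y^2+2*y+15)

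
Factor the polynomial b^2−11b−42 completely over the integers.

(b+3)(b−14)

Two integers with product −42 and sum −11 are −14 and 3.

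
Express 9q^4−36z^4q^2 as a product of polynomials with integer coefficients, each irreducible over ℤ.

−9q^2(2z^2−q)(2z^2+q)

Every term has a factor of 9q^2; factoring it out leaves −4z^4+q^2.
Recognize a difference of squares with the parts q and 2z^2.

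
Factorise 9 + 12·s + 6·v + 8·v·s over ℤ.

(2·v + 3)·(4·s + 3)

Group as (8·v·s + 6·v) + (12·s + 9) = 2·v·(4·s + 3) + 3·(4·s + 3).
Both groups share the factor (4·s + 3).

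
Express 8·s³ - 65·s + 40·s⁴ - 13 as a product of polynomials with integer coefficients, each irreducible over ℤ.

(5·s + 1)·(8·s³ - 13)

Group as (40·s⁴ - 65·s) + (8·s³ - 13) = 5·s·(8·s³ - 13) + (8·s³ - 13).
Both groups share the factor (8·s³ - 13).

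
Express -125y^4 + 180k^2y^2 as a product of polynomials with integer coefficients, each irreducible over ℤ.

Every term has a factor of 5y^2. Then 36k^2 - 25y^2 = (6k)² − (5y)².

5y^2(6k + 5y)(6k - 5y)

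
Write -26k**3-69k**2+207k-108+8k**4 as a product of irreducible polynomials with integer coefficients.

Among the possible rational roots, k = 4 is a root, so (k-4) is a factor; dividing leaves 8k**3+6k**2-45k+27.
Next, k = 3/4 is a root, giving the factor (4k-3) and quotient 2k**2+3k-9.
The remaining quadratic factors as (2k-3)(k+3).

(2k-3)(4k-3)(k+3)(k-4)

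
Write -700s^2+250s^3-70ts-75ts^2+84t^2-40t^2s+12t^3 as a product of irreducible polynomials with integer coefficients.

(3t-10s)(2t-5s+14)(2t+5s)

Group: 2t(6t^2-5ts-50s^2) + (-5s+14)(6t^2-5ts-50s^2); both groups contain (6t^2-5ts-50s^2), so (2t-5s+14) is a factor with cofactor 6t^2-5ts-50s^2.
The cofactor groups again: 6t^2-5ts-50s^2 = 2t(3t-10s) + 5s(3t-10s); both groups contain (3t-10s), giving (2t+5s)(3t-10s).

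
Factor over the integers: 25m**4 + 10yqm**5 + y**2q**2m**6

m**4(yqm + 5)**2

Every term has a factor of m**4; factoring it out leaves y**2q**2m**2 + 10yqm + 25.
Recognize a perfect-square trinomial with the parts 5 and yqm.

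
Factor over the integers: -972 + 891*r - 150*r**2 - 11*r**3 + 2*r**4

(2*r - 3)*(r + 9)*(r - 4)*(r - 9)

Trying the rational-root candidates, r = -9 is a root, giving the factor (r + 9) and quotient 2*r**3 - 29*r**2 + 111*r - 108.
Then r = 4 is a root, so (r - 4) divides it; the quotient is 2*r**2 - 21*r + 27.
The remaining quadratic factors as (2*r - 3)(r - 9).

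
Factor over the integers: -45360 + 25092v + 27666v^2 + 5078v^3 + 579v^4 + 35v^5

(5v + 12)(7v - 6)(v + 9)(v^2 + 6v + 70)

Trying the rational-root candidates, v = -9 is a root, so (v + 9) is a factor; dividing leaves 35v^4 + 264v^3 + 2702v^2 + 3348v - 5040.
Next, v = 6/7 is a root, so (7v - 6) is a factor; dividing leaves 5v^3 + 42v^2 + 422v + 840.
Next, v = -12/5 is a root, so (5v + 12) divides it; the quotient is v^2 + 6v + 70.
The quadratic v^2 + 6v + 70 has discriminant -244 < 0 and is irreducible over ℤ.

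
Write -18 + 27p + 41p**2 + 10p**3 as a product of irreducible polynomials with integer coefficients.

Trying the rational-root candidates, p = -3 is a root, giving the factor (p + 3) and quotient 10p**2 + 11p - 6.
The remaining quadratic factors as (2p + 3)(5p - 2).

(2p + 3)(5p - 2)(p + 3)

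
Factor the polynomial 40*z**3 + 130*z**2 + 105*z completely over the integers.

Pull out the common factor 5*z, then factor the remaining trinomial.

5*z*(2*z + 3)*(4*z + 7)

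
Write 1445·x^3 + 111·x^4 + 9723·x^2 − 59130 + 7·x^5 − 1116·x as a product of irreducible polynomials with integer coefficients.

By the rational root theorem, x = −9 is a root, so (x + 9) divides it; the quotient is 7·x^4 + 48·x^3 + 1013·x^2 + 606·x − 6570.
Continuing, x = −3 is a root, so (x + 3) is a factor; dividing leaves 7·x^3 + 27·x^2 + 932·x − 2190.
Then x = 15/7 is a root, so (7·x − 15) divides it; the quotient is x^2 + 6·x + 146.
The quadratic x^2 + 6·x + 146 has discriminant −548 < 0 and is irreducible over ℤ.

(7·x − 15)·(x + 3)·(x + 9)·(x^2 + 6·x + 146)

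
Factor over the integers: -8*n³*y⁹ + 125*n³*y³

Pull out the common factor n³*y³, leaving -8*y⁶ + 125.
Recognize a difference of cubes with the parts 5 and 2*y².

-n³*y³*(2*y² - 5)*(4*y⁴ + 10*y² + 25)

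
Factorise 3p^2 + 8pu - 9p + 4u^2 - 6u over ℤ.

Group: 3p(p + 2u - 3) + 2u(p + 2u - 3); both groups contain (p + 2u - 3).

(3p + 2u)(p + 2u - 3)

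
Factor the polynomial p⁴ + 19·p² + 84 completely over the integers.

(p² + 12)·(p² + 7)

Substitute u = p² to get a quadratic in u, then factor.
p² + 12 is irreducible over ℤ (always positive, so no real roots).
p² + 7 is irreducible over ℤ (always positive, so no real roots).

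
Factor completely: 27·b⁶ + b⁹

Pull out the common factor b⁶, leaving b³ + 27.
Recognize a sum of cubes with the parts b and 3.

b⁶·(b + 3)·(b² - 3·b + 9)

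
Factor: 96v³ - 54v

6v(4v + 3)(4v - 3)

Every term has a factor of 6v. Then 16v² - 9 = (4v)² − (3)².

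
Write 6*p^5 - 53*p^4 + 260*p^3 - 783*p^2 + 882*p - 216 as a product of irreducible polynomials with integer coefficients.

By the rational root theorem, p = 3/2 is a root, giving the factor (2*p - 3) and quotient 3*p^4 - 22*p^3 + 97*p^2 - 246*p + 72.
Then p = 4 is a root, so (p - 4) divides it; the quotient is 3*p^3 - 10*p^2 + 57*p - 18.
Next, p = 1/3 is a root, giving the factor (3*p - 1) and quotient p^2 - 3*p + 18.
The quadratic p^2 - 3*p + 18 has discriminant -63 < 0 and is irreducible over ℤ.

(2*p - 3)*(3*p - 1)*(p - 4)*(p^2 - 3*p + 18)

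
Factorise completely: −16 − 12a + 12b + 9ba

Group as (9ba + 12b) + (−12a − 16) = 3b(3a + 4) − 4(3a + 4).
Both groups share the factor (3a + 4).

(3a + 4)(3b − 4)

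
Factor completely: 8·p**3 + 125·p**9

p**3·(5·p**2 + 2)·(25·p**4 - 10·p**2 + 4)

Factor out p**3 first: what remains is 125·p**6 + 8.
Recognize a sum of cubes with the parts 2 and 5·p**2.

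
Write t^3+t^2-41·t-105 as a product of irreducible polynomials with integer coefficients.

By the rational root theorem, t = -3 is a root, so (t+3) divides it; the quotient is t^2-2·t-35.
The remaining quadratic factors as (t+5)(t-7).

(t+3)·(t+5)·(t-7)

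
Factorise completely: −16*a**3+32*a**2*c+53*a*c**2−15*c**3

−(4*a+5*c)*(4*a−c)*(a−3*c)

Group: a*(−16*a**2−16*a*c+5*c**2) − 3*c*(−16*a**2−16*a*c+5*c**2); both groups contain (−16*a**2−16*a*c+5*c**2), so (a−3*c) is a factor with cofactor −16*a**2−16*a*c+5*c**2.
The cofactor groups again: −16*a**2−16*a*c+5*c**2 = −4*a*(4*a+5*c) + c*(4*a+5*c); both groups contain (4*a+5*c), giving −(4*a−c)*(4*a+5*c).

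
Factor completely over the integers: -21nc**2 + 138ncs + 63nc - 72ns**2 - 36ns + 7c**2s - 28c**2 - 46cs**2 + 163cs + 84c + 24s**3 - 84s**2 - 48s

-(3n - s + 4)(7c - 4s)(c - 6s - 3)

Group: 7c(-3nc + 18ns + 9n + cs - 4c - 6s**2 + 21s + 12) - 4s(-3nc + 18ns + 9n + cs - 4c - 6s**2 + 21s + 12); both groups contain (-3nc + 18ns + 9n + cs - 4c - 6s**2 + 21s + 12), so (7c - 4s) is a factor with cofactor -3nc + 18ns + 9n + cs - 4c - 6s**2 + 21s + 12.
The cofactor groups again: -3nc + 18ns + 9n + cs - 4c - 6s**2 + 21s + 12 = -3n(c - 6s - 3) + (s - 4)(c - 6s - 3); both groups contain (c - 6s - 3), giving -(3n - s + 4)(c - 6s - 3).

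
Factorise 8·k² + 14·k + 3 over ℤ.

Need a pair with product 8·3 = 24 and sum 14: that's 12 and 2.
Split the middle term: 8·k² + 12·k + 2·k + 3 = 4·k·(2·k + 3) + (2·k + 3).

(2·k + 3)·(4·k + 1)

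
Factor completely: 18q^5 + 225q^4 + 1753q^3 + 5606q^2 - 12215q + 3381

(3q - 1)(6q - 7)(q + 7)(q^2 + 7q + 69)

Trying the rational-root candidates, q = -7 is a root, so (q + 7) is a factor; dividing leaves 18q^4 + 99q^3 + 1060q^2 - 1814q + 483.
Then q = 1/3 is a root, so (3q - 1) divides it; the quotient is 6q^3 + 35q^2 + 365q - 483.
Then q = 7/6 is a root, giving the factor (6q - 7) and quotient q^2 + 7q + 69.
The quadratic q^2 + 7q + 69 has discriminant -227 < 0 and is irreducible over ℤ.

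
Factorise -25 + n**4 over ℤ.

Substitute u = n**2 to get a quadratic in u, then factor.
n**2 - 5 is irreducible over ℤ (5 is not a perfect square).
n**2 + 5 is irreducible over ℤ (always positive, so no real roots).

(n**2 + 5)*(n**2 - 5)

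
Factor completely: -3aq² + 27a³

3a(3a + q)(3a - q)

Factor out 3a, leaving 9a² - q², which is a difference of two squares.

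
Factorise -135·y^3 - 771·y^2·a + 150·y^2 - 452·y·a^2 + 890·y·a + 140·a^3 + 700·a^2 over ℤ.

-(9·y - 2·a - 10)·(15·y + 14·a)·(y + 5·a)

Group: 9·y·(-15·y^2 - 89·y·a - 70·a^2) + (-2·a - 10)·(-15·y^2 - 89·y·a - 70·a^2); both groups contain (-15·y^2 - 89·y·a - 70·a^2), so (9·y - 2·a - 10) is a factor with cofactor -15·y^2 - 89·y·a - 70·a^2.
The cofactor groups again: -15·y^2 - 89·y·a - 70·a^2 = -15·y·(y + 5·a) - 14·a·(y + 5·a); both groups contain (y + 5·a), giving -(15·y + 14·a)·(y + 5·a).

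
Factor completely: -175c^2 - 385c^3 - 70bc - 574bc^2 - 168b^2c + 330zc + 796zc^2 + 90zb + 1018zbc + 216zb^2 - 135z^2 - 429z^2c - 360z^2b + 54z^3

Group: 9z(6z^2 - 40zb - 43zc - 15z + 24b^2 + 82bc + 10b + 55c^2 + 25c) - 7c(6z^2 - 40zb - 43zc - 15z + 24b^2 + 82bc + 10b + 55c^2 + 25c); both groups contain (6z^2 - 40zb - 43zc - 15z + 24b^2 + 82bc + 10b + 55c^2 + 25c), so (9z - 7c) is a factor with cofactor 6z^2 - 40zb - 43zc - 15z + 24b^2 + 82bc + 10b + 55c^2 + 25c.
The cofactor groups again: 6z^2 - 40zb - 43zc - 15z + 24b^2 + 82bc + 10b + 55c^2 + 25c = 2z(3z - 2b - 5c) + (-12b - 11c - 5)(3z - 2b - 5c); both groups contain (3z - 2b - 5c), giving (2z - 12b - 11c - 5)(3z - 2b - 5c).

(2z - 12b - 11c - 5)(3z - 2b - 5c)(9z - 7c)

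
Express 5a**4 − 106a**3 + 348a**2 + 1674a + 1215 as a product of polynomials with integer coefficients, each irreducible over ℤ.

(5a + 9)(a + 1)(a − 15)(a − 9)

Among the possible rational roots, a = 9 is a root, giving the factor (a − 9) and quotient 5a**3 − 61a**2 − 201a − 135.
Then a = −1 is a root, giving the factor (a + 1) and quotient 5a**2 − 66a − 135.
The remaining quadratic factors as (a − 15)(5a + 9).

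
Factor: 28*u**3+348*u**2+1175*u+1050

(2*u+15)*(2*u+7)*(7*u+10)

Testing divisors of the constant over divisors of the leading coefficient, u = -10/7 is a root, so (7*u+10) divides it; the quotient is 4*u**2+44*u+105.
The remaining quadratic factors as (2*u+15)(2*u+7).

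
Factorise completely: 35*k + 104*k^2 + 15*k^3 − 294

Among the possible rational roots, k = 7/5 is a root, giving the factor (5*k − 7) and quotient 3*k^2 + 25*k + 42.
The remaining quadratic factors as (3*k + 7)(k + 6).

(3*k + 7)*(5*k − 7)*(k + 6)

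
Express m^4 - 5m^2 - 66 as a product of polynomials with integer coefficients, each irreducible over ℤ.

Substitute u = m^2 to get a quadratic in u, then factor.
m^2 - 11 is irreducible over ℤ (11 is not a perfect square).
m^2 + 6 is irreducible over ℤ (always positive, so no real roots).

(m^2 + 6)(m^2 - 11)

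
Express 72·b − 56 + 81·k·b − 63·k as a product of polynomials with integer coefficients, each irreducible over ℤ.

(9·b − 7)·(9·k + 8)

Group as (81·k·b − 63·k) + (72·b − 56) = 9·k·(9·b − 7) + 8·(9·b − 7).
Both groups share the factor (9·b − 7).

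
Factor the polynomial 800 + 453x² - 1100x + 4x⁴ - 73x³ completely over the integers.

(4x - 5)(x - 4)(x - 5)(x - 8)

Among the possible rational roots, x = 8 is a root, so (x - 8) divides it; the quotient is 4x³ - 41x² + 125x - 100.
Next, x = 5/4 is a root, giving the factor (4x - 5) and quotient x² - 9x + 20.
The remaining quadratic factors as (x - 4)(x - 5).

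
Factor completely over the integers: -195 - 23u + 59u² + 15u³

(3u - 5)(5u + 13)(u + 3)

By the rational root theorem, u = -3 is a root, giving the factor (u + 3) and quotient 15u² + 14u - 65.
The remaining quadratic factors as (5u + 13)(3u - 5).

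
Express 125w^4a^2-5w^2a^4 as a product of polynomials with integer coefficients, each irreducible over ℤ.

5a^2w^2(5w-a)(5w+a)

Factor out 5w^2a^2, leaving 25w^2-a^2, which is a difference of two squares.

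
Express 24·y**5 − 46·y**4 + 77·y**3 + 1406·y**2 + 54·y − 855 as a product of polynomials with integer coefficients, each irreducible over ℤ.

(4·y − 3)·(6·y + 5)·(y + 3)·(y**2 − 5·y + 19)

By the rational root theorem, y = 3/4 is a root, giving the factor (4·y − 3) and quotient 6·y**4 − 7·y**3 + 14·y**2 + 362·y + 285.
Continuing, y = −3 is a root, so (y + 3) divides it; the quotient is 6·y**3 − 25·y**2 + 89·y + 95.
Continuing, y = −5/6 is a root, so (6·y + 5) divides it; the quotient is y**2 − 5·y + 19.
The quadratic y**2 − 5·y + 19 has discriminant −51 < 0 and is irreducible over ℤ.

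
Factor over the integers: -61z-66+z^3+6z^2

Trying the rational-root candidates, z = -11 is a root, so (z+11) divides it; the quotient is z^2-5z-6.
The remaining quadratic factors as (z-6)(z+1).

(z+1)(z+11)(z-6)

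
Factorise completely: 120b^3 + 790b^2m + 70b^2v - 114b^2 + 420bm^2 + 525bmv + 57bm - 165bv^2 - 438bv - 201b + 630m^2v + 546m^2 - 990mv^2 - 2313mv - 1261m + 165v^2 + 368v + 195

Group: 12b(10b^2 + 60bm + 15bv + 3b + 90mv + 78m - 15v - 13) + (7m - 11v - 15)(10b^2 + 60bm + 15bv + 3b + 90mv + 78m - 15v - 13); both groups contain (10b^2 + 60bm + 15bv + 3b + 90mv + 78m - 15v - 13), so (12b + 7m - 11v - 15) is a factor with cofactor 10b^2 + 60bm + 15bv + 3b + 90mv + 78m - 15v - 13.
The cofactor groups again: 10b^2 + 60bm + 15bv + 3b + 90mv + 78m - 15v - 13 = 10b(b + 6m - 1) + (15v + 13)(b + 6m - 1); both groups contain (b + 6m - 1), giving (10b + 15v + 13)(b + 6m - 1).

(10b + 15v + 13)(12b + 7m - 11v - 15)(b + 6m - 1)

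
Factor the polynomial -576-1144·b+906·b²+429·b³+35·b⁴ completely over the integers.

(5·b+2)·(7·b-8)·(b+4)·(b+9)

By the rational root theorem, b = 8/7 is a root, so (7·b-8) divides it; the quotient is 5·b³+67·b²+206·b+72.
Next, b = -9 is a root, so (b+9) is a factor; dividing leaves 5·b²+22·b+8.
The remaining quadratic factors as (b+4)(5·b+2).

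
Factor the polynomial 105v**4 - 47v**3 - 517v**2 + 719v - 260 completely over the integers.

(3v - 4)(5v + 13)(7v - 5)(v - 1)

Testing divisors of the constant over divisors of the leading coefficient, v = 5/7 is a root, giving the factor (7v - 5) and quotient 15v**3 + 4v**2 - 71v + 52.
Then v = -13/5 is a root, so (5v + 13) divides it; the quotient is 3v**2 - 7v + 4.
The remaining quadratic factors as (3v - 4)(v - 1).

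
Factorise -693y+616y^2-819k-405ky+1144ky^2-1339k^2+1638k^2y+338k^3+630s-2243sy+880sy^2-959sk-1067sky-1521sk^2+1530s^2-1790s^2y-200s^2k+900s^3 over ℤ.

Group: 10s(90s^2+97sk-80sy+153s-26k^2-104ky+103k-56y+63) + (-13k-11y)(90s^2+97sk-80sy+153s-26k^2-104ky+103k-56y+63); both groups contain (90s^2+97sk-80sy+153s-26k^2-104ky+103k-56y+63), so (10s-13k-11y) is a factor with cofactor 90s^2+97sk-80sy+153s-26k^2-104ky+103k-56y+63.
The cofactor groups again: 90s^2+97sk-80sy+153s-26k^2-104ky+103k-56y+63 = 9s(10s+13k+7) + (-2k-8y+9)(10s+13k+7); both groups contain (10s+13k+7), giving (9s-2k-8y+9)(10s+13k+7).

(10s-13k-11y)(9s-2k-8y+9)(10s+13k+7)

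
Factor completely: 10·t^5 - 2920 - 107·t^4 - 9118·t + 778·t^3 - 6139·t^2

(2·t + 1)·(5·t + 4)·(t - 10)·(t^2 - 2·t + 73)

Among the possible rational roots, t = -1/2 is a root, so (2·t + 1) divides it; the quotient is 5·t^4 - 56·t^3 + 417·t^2 - 3278·t - 2920.
Continuing, t = 10 is a root, so (t - 10) is a factor; dividing leaves 5·t^3 - 6·t^2 + 357·t + 292.
Then t = -4/5 is a root, so (5·t + 4) is a factor; dividing leaves t^2 - 2·t + 73.
The quadratic t^2 - 2·t + 73 has discriminant -288 < 0 and is irreducible over ℤ.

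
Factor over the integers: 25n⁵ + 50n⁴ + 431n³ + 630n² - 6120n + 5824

(5n - 7)(5n - 8)(n + 4)(n² + n + 26)

Testing divisors of the constant over divisors of the leading coefficient, n = -4 is a root, so (n + 4) is a factor; dividing leaves 25n⁴ - 50n³ + 631n² - 1894n + 1456.
Next, n = 7/5 is a root, so (5n - 7) is a factor; dividing leaves 5n³ - 3n² + 122n - 208.
Then n = 8/5 is a root, giving the factor (5n - 8) and quotient n² + n + 26.
The quadratic n² + n + 26 has discriminant -103 < 0 and is irreducible over ℤ.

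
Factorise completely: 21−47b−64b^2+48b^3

By the rational root theorem, b = 7/4 is a root, so (4b−7) is a factor; dividing leaves 12b^2+5b−3.
The remaining quadratic factors as (3b−1)(4b+3).

(3b−1)(4b+3)(4b−7)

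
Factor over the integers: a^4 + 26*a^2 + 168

Substitute u = a^2 to get a quadratic in u, then factor.
a^2 + 14 is irreducible over ℤ (always positive, so no real roots).
a^2 + 12 is irreducible over ℤ (always positive, so no real roots).

(a^2 + 12)*(a^2 + 14)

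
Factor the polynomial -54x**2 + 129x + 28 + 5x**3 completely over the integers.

(5x + 1)(x - 4)(x - 7)

Trying the rational-root candidates, x = 4 is a root, giving the factor (x - 4) and quotient 5x**2 - 34x - 7.
The remaining quadratic factors as (x - 7)(5x + 1).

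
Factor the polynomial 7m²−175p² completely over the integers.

Factor out 7, leaving m²−25p², which is a difference of two squares.

7(m+5p)(m−5p)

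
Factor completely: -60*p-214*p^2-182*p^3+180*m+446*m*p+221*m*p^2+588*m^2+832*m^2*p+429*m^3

(11*m+14*p+10)*(13*m+13*p+6)*(3*m-p)

Group: 11*m*(39*m^2+26*m*p+18*m-13*p^2-6*p) + (14*p+10)*(39*m^2+26*m*p+18*m-13*p^2-6*p); both groups contain (39*m^2+26*m*p+18*m-13*p^2-6*p), so (11*m+14*p+10) is a factor with cofactor 39*m^2+26*m*p+18*m-13*p^2-6*p.
The cofactor groups again: 39*m^2+26*m*p+18*m-13*p^2-6*p = 3*m*(13*m+13*p+6) - p*(13*m+13*p+6); both groups contain (13*m+13*p+6), giving (3*m-p)*(13*m+13*p+6).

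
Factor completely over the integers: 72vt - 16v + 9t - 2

(8v + 1)(9t - 2)

Group as (72vt - 16v) + (9t - 2) = 8v(9t - 2) + (9t - 2).
Both groups share the factor (9t - 2).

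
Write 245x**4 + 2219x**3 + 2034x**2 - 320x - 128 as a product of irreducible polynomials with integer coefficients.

Trying the rational-root candidates, x = -8/7 is a root, giving the factor (7x + 8) and quotient 35x**3 + 277x**2 - 26x - 16.
Next, x = -8 is a root, so (x + 8) is a factor; dividing leaves 35x**2 - 3x - 2.
The remaining quadratic factors as (7x - 2)(5x + 1).

(5x + 1)(7x + 8)(7x - 2)(x + 8)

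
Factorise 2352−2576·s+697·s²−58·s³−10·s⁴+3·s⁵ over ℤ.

(3·s−4)·(s+7)·(s−4)·(s²−5·s+21)

By the rational root theorem, s = 4 is a root, so (s−4) divides it; the quotient is 3·s⁴+2·s³−50·s²+497·s−588.
Then s = −7 is a root, so (s+7) is a factor; dividing leaves 3·s³−19·s²+83·s−84.
Then s = 4/3 is a root, so (3·s−4) divides it; the quotient is s²−5·s+21.
The quadratic s²−5·s+21 has discriminant −59 < 0 and is irreducible over ℤ.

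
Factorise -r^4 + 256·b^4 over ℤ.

(4·b + r)·(4·b - r)·(16·b^2 + r^2)

(4·b)⁴ − (r)⁴ = ((4·b)² − (r)²)((4·b)² + (r)²); the first factor splits again, the second (16·b^2 + r^2) is irreducible.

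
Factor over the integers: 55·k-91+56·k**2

Need a pair with product 56·(-91) = -5096 and sum 55: that's -49 and 104.
Split the middle term: 56·k**2-49·k + 104·k-91 = 7·k·(8·k-7) + 13·(8·k-7).

(7·k+13)·(8·k-7)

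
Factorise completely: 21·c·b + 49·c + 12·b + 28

Group as (21·c·b + 49·c) + (12·b + 28) = 7·c·(3·b + 7) + 4·(3·b + 7).
Both groups share the factor (3·b + 7).

(3·b + 7)·(7·c + 4)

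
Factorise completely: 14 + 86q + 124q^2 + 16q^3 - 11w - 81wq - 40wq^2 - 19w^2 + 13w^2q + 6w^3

Group: w(6w^2 - 11wq - 25w + 4q^2 + 30q + 14) + (4q + 1)(6w^2 - 11wq - 25w + 4q^2 + 30q + 14); both groups contain (6w^2 - 11wq - 25w + 4q^2 + 30q + 14), so (w + 4q + 1) is a factor with cofactor 6w^2 - 11wq - 25w + 4q^2 + 30q + 14.
The cofactor groups again: 6w^2 - 11wq - 25w + 4q^2 + 30q + 14 = 3w(2w - q - 7) + (-4q - 2)(2w - q - 7); both groups contain (2w - q - 7), giving (3w - 4q - 2)(2w - q - 7).

(3w - 4q - 2)(2w - q - 7)(w + 4q + 1)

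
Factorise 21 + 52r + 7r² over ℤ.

Need a pair with product 7·21 = 147 and sum 52: that's 49 and 3.
Split the middle term: 7r² + 49r + 3r + 21 = 7r(r + 7) + 3(r + 7).

(7r + 3)(r + 7)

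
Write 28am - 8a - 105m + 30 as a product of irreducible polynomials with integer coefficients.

(4a - 15)(7m - 2)

Group as (28am - 8a) + (-105m + 30) = 4a(7m - 2) - 15(7m - 2).
Both groups share the factor (7m - 2).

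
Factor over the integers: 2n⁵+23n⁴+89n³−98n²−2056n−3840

(2n+5)(n+6)(n−4)(n²+7n+32)

Testing divisors of the constant over divisors of the leading coefficient, n = −5/2 is a root, so (2n+5) is a factor; dividing leaves n⁴+9n³+22n²−104n−768.
Next, n = 4 is a root, so (n−4) divides it; the quotient is n³+13n²+74n+192.
Continuing, n = −6 is a root, so (n+6) is a factor; dividing leaves n²+7n+32.
The quadratic n²+7n+32 has discriminant −79 < 0 and is irreducible over ℤ.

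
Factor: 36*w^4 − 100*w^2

Pull out the common factor 4*w^2; 9*w^2 − 25 is a difference of squares.

4*w^2*(3*w + 5)*(3*w − 5)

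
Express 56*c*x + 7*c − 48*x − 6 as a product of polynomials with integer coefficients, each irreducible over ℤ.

(7*c − 6)*(8*x + 1)

Group as (56*c*x + 7*c) + (−48*x − 6) = 7*c*(8*x + 1) − 6*(8*x + 1).
Both groups share the factor (8*x + 1).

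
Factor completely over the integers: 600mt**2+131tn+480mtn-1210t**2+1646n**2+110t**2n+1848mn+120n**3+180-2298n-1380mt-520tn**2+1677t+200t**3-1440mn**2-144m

Group: 10t(60mt+120mn-144m+20t**2+35tn-123t-10n**2-138n+180) + (-12n+1)(60mt+120mn-144m+20t**2+35tn-123t-10n**2-138n+180); both groups contain (60mt+120mn-144m+20t**2+35tn-123t-10n**2-138n+180), so (10t-12n+1) is a factor with cofactor 60mt+120mn-144m+20t**2+35tn-123t-10n**2-138n+180.
The cofactor groups again: 60mt+120mn-144m+20t**2+35tn-123t-10n**2-138n+180 = 5t(12m+4t-n-15) + (10n-12)(12m+4t-n-15); both groups contain (12m+4t-n-15), giving (5t+10n-12)(12m+4t-n-15).

(10t-12n+1)(5t+10n-12)(12m+4t-n-15)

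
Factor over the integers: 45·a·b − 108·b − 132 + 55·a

Group as (45·a·b + 55·a) + (−108·b − 132) = 5·a·(9·b + 11) − 12·(9·b + 11).
Both groups share the factor (9·b + 11).

(5·a − 12)·(9·b + 11)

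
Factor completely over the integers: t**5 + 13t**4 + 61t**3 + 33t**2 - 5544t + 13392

(t + 12)(t - 3)(t - 4)(t**2 + 8t + 93)

Trying the rational-root candidates, t = 3 is a root, giving the factor (t - 3) and quotient t**4 + 16t**3 + 109t**2 + 360t - 4464.
Continuing, t = -12 is a root, so (t + 12) divides it; the quotient is t**3 + 4t**2 + 61t - 372.
Next, t = 4 is a root, giving the factor (t - 4) and quotient t**2 + 8t + 93.
The quadratic t**2 + 8t + 93 has discriminant -308 < 0 and is irreducible over ℤ.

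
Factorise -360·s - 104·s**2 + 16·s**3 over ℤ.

Pull out the common factor 8·s, then factor the remaining trinomial.

8·s·(2·s + 5)·(s - 9)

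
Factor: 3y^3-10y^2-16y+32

(3y-4)(y+2)(y-4)

By the rational root theorem, y = -2 is a root, giving the factor (y+2) and quotient 3y^2-16y+16.
The remaining quadratic factors as (y-4)(3y-4).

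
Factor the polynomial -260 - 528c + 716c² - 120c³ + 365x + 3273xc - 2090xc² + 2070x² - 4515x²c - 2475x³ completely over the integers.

-(15x + 10c - 13)(11x + 12c + 4)(15x + c - 5)

Group: 15x(-165x² - 191xc - 5x - 12c² + 56c + 20) + (10c - 13)(-165x² - 191xc - 5x - 12c² + 56c + 20); both groups contain (-165x² - 191xc - 5x - 12c² + 56c + 20), so (15x + 10c - 13) is a factor with cofactor -165x² - 191xc - 5x - 12c² + 56c + 20.
The cofactor groups again: -165x² - 191xc - 5x - 12c² + 56c + 20 = -15x(11x + 12c + 4) + (-c + 5)(11x + 12c + 4); both groups contain (11x + 12c + 4), giving -(15x + c - 5)(11x + 12c + 4).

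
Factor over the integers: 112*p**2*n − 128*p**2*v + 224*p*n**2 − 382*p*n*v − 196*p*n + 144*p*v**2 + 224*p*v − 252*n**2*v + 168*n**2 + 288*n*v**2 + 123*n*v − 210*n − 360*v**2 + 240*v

Group: 2*p*(56*p*n − 64*p*v − 63*n*v + 42*n + 72*v**2 − 48*v) + (4*n − 5)*(56*p*n − 64*p*v − 63*n*v + 42*n + 72*v**2 − 48*v); both groups contain (56*p*n − 64*p*v − 63*n*v + 42*n + 72*v**2 − 48*v), so (2*p + 4*n − 5) is a factor with cofactor 56*p*n − 64*p*v − 63*n*v + 42*n + 72*v**2 − 48*v.
The cofactor groups again: 56*p*n − 64*p*v − 63*n*v + 42*n + 72*v**2 − 48*v = 8*p*(7*n − 8*v) + (−9*v + 6)*(7*n − 8*v); both groups contain (7*n − 8*v), giving (8*p − 9*v + 6)*(7*n − 8*v).

(2*p + 4*n − 5)*(7*n − 8*v)*(8*p − 9*v + 6)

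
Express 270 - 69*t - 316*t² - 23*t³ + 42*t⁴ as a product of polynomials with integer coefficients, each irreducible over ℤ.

Among the possible rational roots, t = 3 is a root, so (t - 3) divides it; the quotient is 42*t³ + 103*t² - 7*t - 90.
Continuing, t = -2 is a root, so (t + 2) is a factor; dividing leaves 42*t² + 19*t - 45.
The remaining quadratic factors as (7*t + 9)(6*t - 5).

(6*t - 5)*(7*t + 9)*(t + 2)*(t - 3)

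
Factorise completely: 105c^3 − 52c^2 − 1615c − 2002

Testing divisors of the constant over divisors of the leading coefficient, c = −13/5 is a root, so (5c + 13) divides it; the quotient is 21c^2 − 65c − 154.
The remaining quadratic factors as (3c − 14)(7c + 11).

(3c − 14)(5c + 13)(7c + 11)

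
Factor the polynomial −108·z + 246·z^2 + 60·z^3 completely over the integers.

Pull out the common factor 6·z, then factor the remaining trinomial.

6·z·(2·z + 9)·(5·z − 2)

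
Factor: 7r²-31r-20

Need a pair with product 7·(-20) = -140 and sum -31: that's -35 and 4.
Split the middle term: 7r²-35r + 4r-20 = 7r(r-5) + 4(r-5).

(7r+4)(r-5)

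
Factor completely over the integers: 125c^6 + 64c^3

Every term has a factor of c^3; factoring it out leaves 125c^3 + 64.
Recognize a sum of cubes with the parts 4 and 5c.

c^3(5c + 4)(25c^2 − 20c + 16)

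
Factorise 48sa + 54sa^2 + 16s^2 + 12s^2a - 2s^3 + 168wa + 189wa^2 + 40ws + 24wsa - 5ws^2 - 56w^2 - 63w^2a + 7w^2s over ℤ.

Group: s(7w^2 - 5ws - 21wa - 2s^2 - 6sa) + (-9a - 8)(7w^2 - 5ws - 21wa - 2s^2 - 6sa); both groups contain (7w^2 - 5ws - 21wa - 2s^2 - 6sa), so (s - 9a - 8) is a factor with cofactor 7w^2 - 5ws - 21wa - 2s^2 - 6sa.
The cofactor groups again: 7w^2 - 5ws - 21wa - 2s^2 - 6sa = 7w(w - s - 3a) + 2s(w - s - 3a); both groups contain (w - s - 3a), giving (7w + 2s)(w - s - 3a).

(w - s - 3a)(s - 9a - 8)(7w + 2s)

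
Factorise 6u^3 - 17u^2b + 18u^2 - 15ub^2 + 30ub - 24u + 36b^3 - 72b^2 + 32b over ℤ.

(u - 3b + 4)(3u - 4b)(2u + 3b - 2)

Group: 3u(2u^2 - 3ub + 6u - 9b^2 + 18b - 8) - 4b(2u^2 - 3ub + 6u - 9b^2 + 18b - 8); both groups contain (2u^2 - 3ub + 6u - 9b^2 + 18b - 8), so (3u - 4b) is a factor with cofactor 2u^2 - 3ub + 6u - 9b^2 + 18b - 8.
The cofactor groups again: 2u^2 - 3ub + 6u - 9b^2 + 18b - 8 = 2u(u - 3b + 4) + (3b - 2)(u - 3b + 4); both groups contain (u - 3b + 4), giving (2u + 3b - 2)(u - 3b + 4).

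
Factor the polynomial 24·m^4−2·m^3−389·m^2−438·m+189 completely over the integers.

(2·m−9)·(3·m−1)·(4·m+7)·(m+3)

Among the possible rational roots, m = 9/2 is a root, so (2·m−9) is a factor; dividing leaves 12·m^3+53·m^2+44·m−21.
Continuing, m = −3 is a root, so (m+3) divides it; the quotient is 12·m^2+17·m−7.
The remaining quadratic factors as (3·m−1)(4·m+7).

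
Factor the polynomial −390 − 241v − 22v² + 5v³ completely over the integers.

(5v + 13)(v + 3)(v − 10)

Among the possible rational roots, v = 10 is a root, so (v − 10) is a factor; dividing leaves 5v² + 28v + 39.
The remaining quadratic factors as (5v + 13)(v + 3).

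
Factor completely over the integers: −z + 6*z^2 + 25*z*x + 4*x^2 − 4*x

Group: 6*z*(z + 4*x) + (x − 1)*(z + 4*x); both groups contain (z + 4*x).

(z + 4*x)*(6*z + x − 1)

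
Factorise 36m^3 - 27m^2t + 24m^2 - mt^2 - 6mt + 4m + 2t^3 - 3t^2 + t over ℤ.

(3m - 2t + 1)(3m - t + 1)(4m + t)

Group: 3m(12m^2 - 5mt + 4m - 2t^2 + t) + (-t + 1)(12m^2 - 5mt + 4m - 2t^2 + t); both groups contain (12m^2 - 5mt + 4m - 2t^2 + t), so (3m - t + 1) is a factor with cofactor 12m^2 - 5mt + 4m - 2t^2 + t.
The cofactor groups again: 12m^2 - 5mt + 4m - 2t^2 + t = 3m(4m + t) + (-2t + 1)(4m + t); both groups contain (4m + t), giving (3m - 2t + 1)(4m + t).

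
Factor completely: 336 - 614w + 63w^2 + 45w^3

By the rational root theorem, w = -14/3 is a root, so (3w + 14) is a factor; dividing leaves 15w^2 - 49w + 24.
The remaining quadratic factors as (5w - 3)(3w - 8).

(3w + 14)(3w - 8)(5w - 3)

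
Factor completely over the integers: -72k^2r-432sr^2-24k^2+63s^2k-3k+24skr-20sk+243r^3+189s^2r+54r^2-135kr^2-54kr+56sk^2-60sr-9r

Group: 9s(7sk+21sr-9kr-3k-27r^2-9r) + (8k-9r+1)(7sk+21sr-9kr-3k-27r^2-9r); both groups contain (7sk+21sr-9kr-3k-27r^2-9r), so (9s+8k-9r+1) is a factor with cofactor 7sk+21sr-9kr-3k-27r^2-9r.
The cofactor groups again: 7sk+21sr-9kr-3k-27r^2-9r = k(7s-9r-3) + 3r(7s-9r-3); both groups contain (7s-9r-3), giving (k+3r)(7s-9r-3).

(7s-9r-3)(9s+8k-9r+1)(k+3r)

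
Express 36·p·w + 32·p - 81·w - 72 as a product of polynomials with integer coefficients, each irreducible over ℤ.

Group as (36·p·w + 32·p) + (-81·w - 72) = 4·p·(9·w + 8) - 9·(9·w + 8).
Both groups share the factor (9·w + 8).

(4·p - 9)·(9·w + 8)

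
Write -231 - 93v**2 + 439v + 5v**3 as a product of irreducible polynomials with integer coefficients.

(5v - 3)(v - 11)(v - 7)

Trying the rational-root candidates, v = 3/5 is a root, so (5v - 3) is a factor; dividing leaves v**2 - 18v + 77.
The remaining quadratic factors as (v - 11)(v - 7).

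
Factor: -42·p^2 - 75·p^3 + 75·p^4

Pull out the common factor 3·p^2, then factor the remaining trinomial.

3·p^2·(5·p + 2)·(5·p - 7)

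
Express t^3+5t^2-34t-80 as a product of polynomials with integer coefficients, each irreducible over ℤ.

(t+2)(t+8)(t-5)

Testing divisors of the constant over divisors of the leading coefficient, t = -2 is a root, so (t+2) is a factor; dividing leaves t^2+3t-40.
The remaining quadratic factors as (t-5)(t+8).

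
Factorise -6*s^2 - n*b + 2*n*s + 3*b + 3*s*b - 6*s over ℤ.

Group: n*(2*s - b) + (-3*s - 3)*(2*s - b); both groups contain (2*s - b).

(2*s - b)*(n - 3*s - 3)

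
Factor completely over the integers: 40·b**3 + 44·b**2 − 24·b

4·b·(2·b + 3)·(5·b − 2)

Pull out the common factor 4·b, then factor the remaining trinomial.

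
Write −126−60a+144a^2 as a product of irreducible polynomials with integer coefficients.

6(4a+3)(6a−7)

Pull out the common factor 6, then factor the remaining trinomial.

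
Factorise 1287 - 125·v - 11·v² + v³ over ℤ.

(v + 11)·(v - 13)·(v - 9)

Trying the rational-root candidates, v = -11 is a root, giving the factor (v + 11) and quotient v² - 22·v + 117.
The remaining quadratic factors as (v - 9)(v - 13).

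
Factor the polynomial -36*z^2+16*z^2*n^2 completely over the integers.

Pull out the common factor 4*z^2, leaving 4*n^2-9.
Recognize a difference of squares with the parts 2*n and 3.

4*z^2*(2*n+3)*(2*n-3)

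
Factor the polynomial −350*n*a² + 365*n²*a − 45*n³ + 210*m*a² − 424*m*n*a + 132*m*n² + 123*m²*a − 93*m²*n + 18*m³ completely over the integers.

(3*m − 9*n + 10*a)*(3*m − 5*n)*(2*m − n + 7*a)

Group: 3*m*(6*m² − 21*m*n + 41*m*a + 9*n² − 73*n*a + 70*a²) − 5*n*(6*m² − 21*m*n + 41*m*a + 9*n² − 73*n*a + 70*a²); both groups contain (6*m² − 21*m*n + 41*m*a + 9*n² − 73*n*a + 70*a²), so (3*m − 5*n) is a factor with cofactor 6*m² − 21*m*n + 41*m*a + 9*n² − 73*n*a + 70*a².
The cofactor groups again: 6*m² − 21*m*n + 41*m*a + 9*n² − 73*n*a + 70*a² = 3*m*(2*m − n + 7*a) + (−9*n + 10*a)*(2*m − n + 7*a); both groups contain (2*m − n + 7*a), giving (3*m − 9*n + 10*a)*(2*m − n + 7*a).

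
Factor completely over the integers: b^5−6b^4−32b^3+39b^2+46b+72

(b+4)(b−2)(b−9)(b^2+b+1)

Testing divisors of the constant over divisors of the leading coefficient, b = −4 is a root, so (b+4) is a factor; dividing leaves b^4−10b^3+8b^2+7b+18.
Then b = 2 is a root, so (b−2) divides it; the quotient is b^3−8b^2−8b−9.
Next, b = 9 is a root, so (b−9) is a factor; dividing leaves b^2+b+1.
The quadratic b^2+b+1 has discriminant −3 < 0 and is irreducible over ℤ.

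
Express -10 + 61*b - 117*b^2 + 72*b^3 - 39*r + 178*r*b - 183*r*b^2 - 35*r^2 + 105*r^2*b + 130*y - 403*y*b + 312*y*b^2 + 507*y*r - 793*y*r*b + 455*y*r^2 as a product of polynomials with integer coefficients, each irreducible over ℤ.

Group: 13*y*(35*r^2 - 61*r*b + 39*r + 24*b^2 - 31*b + 10) + (3*b - 1)*(35*r^2 - 61*r*b + 39*r + 24*b^2 - 31*b + 10); both groups contain (35*r^2 - 61*r*b + 39*r + 24*b^2 - 31*b + 10), so (13*y + 3*b - 1) is a factor with cofactor 35*r^2 - 61*r*b + 39*r + 24*b^2 - 31*b + 10.
The cofactor groups again: 35*r^2 - 61*r*b + 39*r + 24*b^2 - 31*b + 10 = 7*r*(5*r - 3*b + 2) + (-8*b + 5)*(5*r - 3*b + 2); both groups contain (5*r - 3*b + 2), giving (7*r - 8*b + 5)*(5*r - 3*b + 2).

(5*r - 3*b + 2)*(7*r - 8*b + 5)*(13*y + 3*b - 1)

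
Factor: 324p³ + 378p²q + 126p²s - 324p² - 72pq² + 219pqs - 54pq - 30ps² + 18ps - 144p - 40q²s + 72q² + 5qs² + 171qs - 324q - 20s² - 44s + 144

Group: 6p(54p² + 72pq + 21ps - 90p + 40qs - 72q - 5s² - 11s + 36) + (-q + 4)(54p² + 72pq + 21ps - 90p + 40qs - 72q - 5s² - 11s + 36); both groups contain (54p² + 72pq + 21ps - 90p + 40qs - 72q - 5s² - 11s + 36), so (6p - q + 4) is a factor with cofactor 54p² + 72pq + 21ps - 90p + 40qs - 72q - 5s² - 11s + 36.
The cofactor groups again: 54p² + 72pq + 21ps - 90p + 40qs - 72q - 5s² - 11s + 36 = 6p(9p + 5s - 9) + (8q - s - 4)(9p + 5s - 9); both groups contain (9p + 5s - 9), giving (6p + 8q - s - 4)(9p + 5s - 9).

(6p + 8q - s - 4)(6p - q + 4)(9p + 5s - 9)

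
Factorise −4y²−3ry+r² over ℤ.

Group: r(r+y) − 4y(r+y); both groups contain (r+y).

(r+y)(r−4y)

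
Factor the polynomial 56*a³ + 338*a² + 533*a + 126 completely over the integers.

(2*a + 7)*(4*a + 9)*(7*a + 2)

Among the possible rational roots, a = -2/7 is a root, giving the factor (7*a + 2) and quotient 8*a² + 46*a + 63.
The remaining quadratic factors as (2*a + 7)(4*a + 9).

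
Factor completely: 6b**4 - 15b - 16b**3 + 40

Group as (6b**4 - 15b) + (-16b**3 + 40) = 3b(2b**3 - 5) - 8(2b**3 - 5).
Both groups share the factor (2b**3 - 5).

(3b - 8)(2b**3 - 5)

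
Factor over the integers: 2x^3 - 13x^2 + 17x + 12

(2x + 1)(x - 3)(x - 4)

By the rational root theorem, x = 4 is a root, so (x - 4) divides it; the quotient is 2x^2 - 5x - 3.
The remaining quadratic factors as (x - 3)(2x + 1).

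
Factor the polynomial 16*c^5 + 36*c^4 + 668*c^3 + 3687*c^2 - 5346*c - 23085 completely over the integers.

Testing divisors of the constant over divisors of the leading coefficient, c = 5/2 is a root, so (2*c - 5) divides it; the quotient is 8*c^4 + 38*c^3 + 429*c^2 + 2916*c + 4617.
Continuing, c = -9/2 is a root, giving the factor (2*c + 9) and quotient 4*c^3 + c^2 + 210*c + 513.
Then c = -9/4 is a root, so (4*c + 9) divides it; the quotient is c^2 - 2*c + 57.
The quadratic c^2 - 2*c + 57 has discriminant -224 < 0 and is irreducible over ℤ.

(2*c + 9)*(2*c - 5)*(4*c + 9)*(c^2 - 2*c + 57)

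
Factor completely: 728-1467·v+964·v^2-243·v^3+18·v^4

Testing divisors of the constant over divisors of the leading coefficient, v = 8 is a root, giving the factor (v-8) and quotient 18·v^3-99·v^2+172·v-91.
Next, v = 7/3 is a root, so (3·v-7) divides it; the quotient is 6·v^2-19·v+13.
The remaining quadratic factors as (6·v-13)(v-1).

(3·v-7)·(6·v-13)·(v-1)·(v-8)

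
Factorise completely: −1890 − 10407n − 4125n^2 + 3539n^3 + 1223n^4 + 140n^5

By the rational root theorem, n = 7/4 is a root, giving the factor (4n − 7) and quotient 35n^4 + 367n^3 + 1527n^2 + 1641n + 270.
Next, n = −1/5 is a root, so (5n + 1) is a factor; dividing leaves 7n^3 + 72n^2 + 291n + 270.
Continuing, n = −9/7 is a root, so (7n + 9) divides it; the quotient is n^2 + 9n + 30.
The quadratic n^2 + 9n + 30 has discriminant −39 < 0 and is irreducible over ℤ.

(4n − 7)(5n + 1)(7n + 9)(n^2 + 9n + 30)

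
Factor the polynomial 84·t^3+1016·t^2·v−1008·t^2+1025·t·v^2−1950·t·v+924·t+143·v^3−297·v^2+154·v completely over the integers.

(14·t+13·v−14)·(6·t+v)·(t+11·v−11)

Group: 14·t·(6·t^2+67·t·v−66·t+11·v^2−11·v) + (13·v−14)·(6·t^2+67·t·v−66·t+11·v^2−11·v); both groups contain (6·t^2+67·t·v−66·t+11·v^2−11·v), so (14·t+13·v−14) is a factor with cofactor 6·t^2+67·t·v−66·t+11·v^2−11·v.
The cofactor groups again: 6·t^2+67·t·v−66·t+11·v^2−11·v = 6·t·(t+11·v−11) + v·(t+11·v−11); both groups contain (t+11·v−11), giving (6·t+v)·(t+11·v−11).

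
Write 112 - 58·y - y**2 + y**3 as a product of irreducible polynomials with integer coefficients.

Among the possible rational roots, y = 7 is a root, so (y - 7) divides it; the quotient is y**2 + 6·y - 16.
The remaining quadratic factors as (y - 2)(y + 8).

(y + 8)·(y - 2)·(y - 7)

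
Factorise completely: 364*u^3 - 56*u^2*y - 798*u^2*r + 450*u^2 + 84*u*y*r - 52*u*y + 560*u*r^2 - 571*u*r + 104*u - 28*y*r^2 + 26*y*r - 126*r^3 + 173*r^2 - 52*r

(14*u - 14*r + 13)*(13*u - 2*y - 9*r + 4)*(2*u - r)

Group: 14*u*(26*u^2 - 4*u*y - 31*u*r + 8*u + 2*y*r + 9*r^2 - 4*r) + (-14*r + 13)*(26*u^2 - 4*u*y - 31*u*r + 8*u + 2*y*r + 9*r^2 - 4*r); both groups contain (26*u^2 - 4*u*y - 31*u*r + 8*u + 2*y*r + 9*r^2 - 4*r), so (14*u - 14*r + 13) is a factor with cofactor 26*u^2 - 4*u*y - 31*u*r + 8*u + 2*y*r + 9*r^2 - 4*r.
The cofactor groups again: 26*u^2 - 4*u*y - 31*u*r + 8*u + 2*y*r + 9*r^2 - 4*r = 13*u*(2*u - r) + (-2*y - 9*r + 4)*(2*u - r); both groups contain (2*u - r), giving (13*u - 2*y - 9*r + 4)*(2*u - r).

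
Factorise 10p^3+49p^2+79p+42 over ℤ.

Trying the rational-root candidates, p = -7/5 is a root, giving the factor (5p+7) and quotient 2p^2+7p+6.
The remaining quadratic factors as (p+2)(2p+3).

(2p+3)(5p+7)(p+2)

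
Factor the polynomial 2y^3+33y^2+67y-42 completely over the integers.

Trying the rational-root candidates, y = 1/2 is a root, so (2y-1) is a factor; dividing leaves y^2+17y+42.
The remaining quadratic factors as (y+14)(y+3).

(2y-1)(y+14)(y+3)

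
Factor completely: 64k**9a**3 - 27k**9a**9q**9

Every term has a factor of k**9a**3; factoring it out leaves -27a**6q**9 + 64.
Recognize a difference of cubes with the parts 4 and 3a**2q**3.

-a**3k**9(3a**2q**3 - 4)(9a**4q**6 + 12a**2q**3 + 16)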